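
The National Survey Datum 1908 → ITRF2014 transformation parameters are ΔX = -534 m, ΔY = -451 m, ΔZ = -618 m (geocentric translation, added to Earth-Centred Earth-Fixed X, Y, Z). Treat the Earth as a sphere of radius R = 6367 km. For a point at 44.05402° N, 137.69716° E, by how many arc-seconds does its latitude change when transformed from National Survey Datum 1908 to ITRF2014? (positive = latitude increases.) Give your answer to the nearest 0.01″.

sin φ = 0.695336, cos φ = 0.718685, sin λ = 0.673049, cos λ = -0.739598.
North component: ΔN = −sin φ cos λ·ΔX − sin φ sin λ·ΔY + cos φ·ΔZ = −(0.695336)(-0.739598)(-534) − (0.695336)(0.673049)(-451) + (0.718685)(-618) = -507.70 m.
1° of latitude spans πR/180 = 111125 m, so Δφ = -507.70 / 111125 × 3600 = -16.447″.

Δφ = -16.45″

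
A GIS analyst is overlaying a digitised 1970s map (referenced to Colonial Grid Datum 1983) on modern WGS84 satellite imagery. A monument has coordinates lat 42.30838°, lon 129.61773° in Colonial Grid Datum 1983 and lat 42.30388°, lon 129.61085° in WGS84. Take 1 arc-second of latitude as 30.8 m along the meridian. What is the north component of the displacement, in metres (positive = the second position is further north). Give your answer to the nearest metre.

Δφ = 42.30388° − 42.30838° = -0.00450°; Δλ = 129.61085° − 129.61773° = -0.00688°.
1° of latitude = 3600 × 30.80 = 110880 m.
ΔN = Δφ × 110880 = -499.0 m; ΔE = Δλ × 110880 × cos(42.30838°) = -0.00688 × 110880 × 0.739533 = -564.2 m.

ΔN = -499 m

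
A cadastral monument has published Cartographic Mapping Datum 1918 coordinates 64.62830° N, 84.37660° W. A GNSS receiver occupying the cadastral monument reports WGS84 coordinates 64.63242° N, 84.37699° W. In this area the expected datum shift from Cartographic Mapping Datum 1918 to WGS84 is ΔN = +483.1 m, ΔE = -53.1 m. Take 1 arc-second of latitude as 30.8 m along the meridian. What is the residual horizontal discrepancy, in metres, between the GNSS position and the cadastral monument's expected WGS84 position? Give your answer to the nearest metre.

Observed coordinate differences: Δφ = +0.00412°, Δλ = -0.00039°.
Converting to metres (1° lat = 110880 m, cos φ = 0.428489): observed ΔN = 456.8 m, observed ΔE = -18.5 m.
Subtracting the expected shift leaves a residual of 456.8 − (483.1) = -26.3 m north and -18.5 − (-53.1) = 34.6 m east.
Residual distance = √((-26.3)² + 34.6²) = 43.4 m.

43 m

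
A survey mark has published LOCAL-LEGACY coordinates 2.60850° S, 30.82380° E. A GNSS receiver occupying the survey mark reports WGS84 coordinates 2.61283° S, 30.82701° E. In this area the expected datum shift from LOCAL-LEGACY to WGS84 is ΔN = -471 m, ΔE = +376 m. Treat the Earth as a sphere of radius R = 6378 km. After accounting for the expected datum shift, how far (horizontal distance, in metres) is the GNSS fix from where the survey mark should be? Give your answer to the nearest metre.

22 m

Observed coordinate differences: Δφ = -0.00433°, Δλ = +0.00321°.
Converting to metres (1° lat = 111317 m, cos φ = 0.998964): observed ΔN = -482.0 m, observed ΔE = 357.0 m.
Subtracting the expected shift leaves a residual of -482.0 − (-471) = -11.0 m north and 357.0 − (376) = -19.0 m east.
Residual distance = √((-11.0)² + (-19.0)²) = 22.0 m.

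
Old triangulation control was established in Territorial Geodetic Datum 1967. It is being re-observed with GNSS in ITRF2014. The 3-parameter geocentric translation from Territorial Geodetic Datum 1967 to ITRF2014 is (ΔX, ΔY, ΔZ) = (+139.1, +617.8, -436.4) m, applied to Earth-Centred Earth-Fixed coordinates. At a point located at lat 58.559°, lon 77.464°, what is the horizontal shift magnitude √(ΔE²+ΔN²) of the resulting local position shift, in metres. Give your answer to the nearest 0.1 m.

The local east axis at (φ, λ) is (−sin λ, cos λ, 0), so ΔE = −sin(77.464°)·139.1 + cos(77.464°)·617.8 = -1.69 m.
The local north axis is (−sin φ cos λ, −sin φ sin λ, cos φ), giving ΔN = -25.759 − 514.527 − 227.635 = -767.92 m.
Horizontal magnitude = √(ΔE² + ΔN²) = √((-1.69)² + (-767.92)²) = 767.92 m.

767.9 m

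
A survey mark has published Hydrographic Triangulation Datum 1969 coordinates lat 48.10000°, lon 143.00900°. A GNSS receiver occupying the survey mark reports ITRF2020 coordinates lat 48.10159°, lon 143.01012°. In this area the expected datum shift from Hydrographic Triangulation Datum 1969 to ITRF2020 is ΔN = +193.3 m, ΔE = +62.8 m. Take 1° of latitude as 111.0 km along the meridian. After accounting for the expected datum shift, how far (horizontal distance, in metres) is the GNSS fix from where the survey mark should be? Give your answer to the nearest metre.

Observed coordinate differences: Δφ = +0.00159°, Δλ = +0.00112°.
Converting to metres (1° lat = 111000 m, cos φ = 0.667833): observed ΔN = 176.5 m, observed ΔE = 83.0 m.
Subtracting the expected shift leaves a residual of 176.5 − (193.3) = -16.8 m north and 83.0 − (62.8) = 20.2 m east.
Residual distance = √((-16.8)² + 20.2²) = 26.3 m.

26 m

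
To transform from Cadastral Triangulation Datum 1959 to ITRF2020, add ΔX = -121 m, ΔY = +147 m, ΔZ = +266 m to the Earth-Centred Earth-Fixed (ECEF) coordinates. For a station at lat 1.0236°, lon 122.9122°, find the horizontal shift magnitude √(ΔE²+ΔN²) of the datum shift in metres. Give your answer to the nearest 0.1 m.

At φ = 1.0236°, λ = 122.9122°: sin φ = 0.017864, cos φ = 0.999840, sin λ = 0.839504, cos λ = -0.543353.
ΔE = −sin λ·ΔX + cos λ·ΔY = −(0.839504)·(-121) + (-0.543353)·(147) = 21.71 m.
ΔN = −sin φ cos λ·ΔX − sin φ sin λ·ΔY + cos φ·ΔZ = −(0.017864)(-0.543353)(-121) − (0.017864)(0.839504)(147) + (0.999840)(266) = 262.58 m.
Horizontal magnitude = √(ΔE² + ΔN²) = √(21.71² + 262.58²) = 263.47 m.

263.5 m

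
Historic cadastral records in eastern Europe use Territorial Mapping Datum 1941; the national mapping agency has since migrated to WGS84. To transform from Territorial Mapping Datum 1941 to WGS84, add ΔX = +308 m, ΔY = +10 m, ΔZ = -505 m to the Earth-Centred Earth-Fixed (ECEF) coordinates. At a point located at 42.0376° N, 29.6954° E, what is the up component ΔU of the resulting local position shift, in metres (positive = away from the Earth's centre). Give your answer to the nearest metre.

ΔU = -136 m

The local up (radial) axis is (cos φ cos λ, cos φ sin λ, sin φ), giving ΔU = 198.711 + 3.679 − 338.157 = -135.77 m.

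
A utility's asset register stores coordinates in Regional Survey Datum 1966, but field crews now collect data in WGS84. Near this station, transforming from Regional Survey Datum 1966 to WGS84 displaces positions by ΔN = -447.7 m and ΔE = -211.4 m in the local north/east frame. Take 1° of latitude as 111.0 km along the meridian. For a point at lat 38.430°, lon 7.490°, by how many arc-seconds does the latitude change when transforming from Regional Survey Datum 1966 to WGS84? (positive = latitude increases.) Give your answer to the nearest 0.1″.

Δφ = -14.5″

1° of latitude = 111.0 km, so Δφ = -447.7 / 111000 = -0.0040333° = -14.520″.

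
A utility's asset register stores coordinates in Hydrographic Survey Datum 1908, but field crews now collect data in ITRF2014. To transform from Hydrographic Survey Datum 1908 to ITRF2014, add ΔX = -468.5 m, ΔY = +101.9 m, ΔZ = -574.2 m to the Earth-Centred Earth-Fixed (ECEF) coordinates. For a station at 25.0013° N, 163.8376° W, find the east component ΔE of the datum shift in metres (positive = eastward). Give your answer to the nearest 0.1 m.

At φ = 25.0013°, λ = -163.8376°: sin φ = 0.422639, cos φ = 0.906298, sin λ = -0.278361, cos λ = -0.960477.
ΔE = −sin λ·ΔX + cos λ·ΔY = −(-0.278361)·(-468.5) + (-0.960477)·(101.9) = -228.28 m.

ΔE = -228.3 m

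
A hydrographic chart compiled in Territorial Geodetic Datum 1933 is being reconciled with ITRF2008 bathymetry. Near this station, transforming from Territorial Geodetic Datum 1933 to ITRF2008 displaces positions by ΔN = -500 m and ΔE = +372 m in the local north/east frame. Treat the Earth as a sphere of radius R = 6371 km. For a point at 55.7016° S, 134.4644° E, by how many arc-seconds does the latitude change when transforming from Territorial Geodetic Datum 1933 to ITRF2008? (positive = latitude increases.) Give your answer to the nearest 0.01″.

Δφ = -16.19″

On a sphere of radius R, 1 rad of latitude = R, so Δφ = ΔN / R = -500.0 / 6371000 = -7.8481e-05 rad = -16.188″.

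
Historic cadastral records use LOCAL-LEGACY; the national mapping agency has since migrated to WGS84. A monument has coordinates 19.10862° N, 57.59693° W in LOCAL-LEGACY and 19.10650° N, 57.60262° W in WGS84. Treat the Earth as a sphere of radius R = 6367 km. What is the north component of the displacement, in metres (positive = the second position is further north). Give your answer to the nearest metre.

Δφ = 19.10650° − 19.10862° = -0.00212°; Δλ = -57.60262° − -57.59693° = -0.00569°.
1° along a meridian = πR/180 = 111125 m.
ΔN = Δφ × 111125 = -235.6 m; ΔE = Δλ × 111125 × cos(19.10862°) = -0.00569 × 111125 × 0.944900 = -597.5 m.

ΔN = -236 m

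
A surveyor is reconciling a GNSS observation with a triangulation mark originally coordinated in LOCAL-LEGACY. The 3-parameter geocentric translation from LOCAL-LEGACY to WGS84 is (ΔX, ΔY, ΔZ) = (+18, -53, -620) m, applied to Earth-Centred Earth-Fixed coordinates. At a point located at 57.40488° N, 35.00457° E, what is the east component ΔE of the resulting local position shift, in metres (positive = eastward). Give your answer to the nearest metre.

ΔE = -54 m

At φ = 57.40488°, λ = 35.00457°: sin φ = 0.842498, cos φ = 0.538699, sin λ = 0.573642, cos λ = 0.819106.
ΔE = −sin λ·ΔX + cos λ·ΔY = −(0.573642)·(18) + (0.819106)·(-53) = -53.74 m.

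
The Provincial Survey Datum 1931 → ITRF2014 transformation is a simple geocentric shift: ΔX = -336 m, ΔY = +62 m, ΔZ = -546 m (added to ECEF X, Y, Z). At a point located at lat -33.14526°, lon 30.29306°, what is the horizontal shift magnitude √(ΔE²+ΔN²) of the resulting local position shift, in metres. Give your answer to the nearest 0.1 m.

638.9 m

The local east axis at (φ, λ) is (−sin λ, cos λ, 0), so ΔE = −sin(30.29306°)·(-336) + cos(30.29306°)·62 = 223.02 m.
The local north axis is (−sin φ cos λ, −sin φ sin λ, cos φ), giving ΔN = -158.628 + 17.100 − 457.159 = -598.69 m.
Horizontal magnitude = √(ΔE² + ΔN²) = √(223.02² + (-598.69)²) = 638.88 m.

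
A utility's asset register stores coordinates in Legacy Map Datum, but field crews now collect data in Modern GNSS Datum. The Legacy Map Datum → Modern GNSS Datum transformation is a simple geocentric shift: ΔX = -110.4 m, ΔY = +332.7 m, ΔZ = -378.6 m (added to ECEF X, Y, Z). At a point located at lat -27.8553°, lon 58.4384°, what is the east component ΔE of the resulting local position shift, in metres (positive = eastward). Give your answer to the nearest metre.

At φ = -27.8553°, λ = 58.4384°: sin φ = -0.467240, cos φ = 0.884130, sin λ = 0.852078, cos λ = 0.523415.
ΔE = −sin λ·ΔX + cos λ·ΔY = −(0.852078)·(-110.4) + (0.523415)·(332.7) = 268.21 m.

ΔE = 268 m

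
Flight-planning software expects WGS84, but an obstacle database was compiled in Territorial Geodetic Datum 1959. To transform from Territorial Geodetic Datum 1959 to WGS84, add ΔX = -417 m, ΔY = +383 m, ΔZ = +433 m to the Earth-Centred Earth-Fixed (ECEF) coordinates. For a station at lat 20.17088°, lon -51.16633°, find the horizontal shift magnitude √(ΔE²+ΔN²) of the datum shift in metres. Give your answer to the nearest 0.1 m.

605.4 m

At φ = 20.17088°, λ = -51.16633°: sin φ = 0.344821, cos φ = 0.938668, sin λ = -0.778970, cos λ = 0.627062.
ΔE = −sin λ·ΔX + cos λ·ΔY = −(-0.778970)·(-417) + (0.627062)·(383) = -84.67 m.
ΔN = −sin φ cos λ·ΔX − sin φ sin λ·ΔY + cos φ·ΔZ = −(0.344821)(0.627062)(-417) − (0.344821)(-0.778970)(383) + (0.938668)(433) = 599.48 m.
Horizontal magnitude = √(ΔE² + ΔN²) = √((-84.67)² + 599.48²) = 605.43 m.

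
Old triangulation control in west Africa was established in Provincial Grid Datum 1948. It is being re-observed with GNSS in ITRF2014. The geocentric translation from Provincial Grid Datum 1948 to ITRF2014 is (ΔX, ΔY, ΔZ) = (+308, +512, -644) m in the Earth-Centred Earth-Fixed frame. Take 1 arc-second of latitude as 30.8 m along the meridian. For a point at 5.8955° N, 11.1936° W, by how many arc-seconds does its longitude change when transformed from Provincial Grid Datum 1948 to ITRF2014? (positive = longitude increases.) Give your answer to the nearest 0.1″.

Δλ = 18.3″

sin φ = 0.102714, cos φ = 0.994711, sin λ = -0.194125, cos λ = 0.980977.
East component: ΔE = −sin λ·ΔX + cos λ·ΔY = −(-0.194125)(308) + (0.980977)(512) = 562.05 m.
1° of latitude spans 3600 × 30.80 = 110880 m; at latitude φ, 1° of longitude spans that × cos φ = 110293.5 m, so Δλ = 562.05 / 110293.5 × 3600 = 18.345″.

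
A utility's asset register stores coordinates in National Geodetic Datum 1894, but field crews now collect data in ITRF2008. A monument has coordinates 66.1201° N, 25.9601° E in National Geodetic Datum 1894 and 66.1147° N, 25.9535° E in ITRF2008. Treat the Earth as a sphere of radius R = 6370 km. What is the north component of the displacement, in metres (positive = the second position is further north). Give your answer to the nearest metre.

Δφ = 66.1147° − 66.1201° = -0.0054°; Δλ = 25.9535° − 25.9601° = -0.0066°.
1° along a meridian = πR/180 = 111177 m.
ΔN = Δφ × 111177 = -600.4 m; ΔE = Δλ × 111177 × cos(66.1201°) = -0.0066 × 111177 × 0.404821 = -297.0 m.

ΔN = -600 m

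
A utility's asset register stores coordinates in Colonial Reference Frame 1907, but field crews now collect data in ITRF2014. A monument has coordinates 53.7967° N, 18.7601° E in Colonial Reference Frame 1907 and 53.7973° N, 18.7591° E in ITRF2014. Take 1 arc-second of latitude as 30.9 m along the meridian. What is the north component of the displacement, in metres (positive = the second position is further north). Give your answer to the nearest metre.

Δφ = 53.7973° − 53.7967° = +0.0006°; Δλ = 18.7591° − 18.7601° = -0.0010°.
1° of latitude = 3600 × 30.90 = 111240 m.
ΔN = Δφ × 111240 = 66.7 m; ΔE = Δλ × 111240 × cos(53.7967°) = -0.0010 × 111240 × 0.590652 = -65.7 m.

ΔN = 67 m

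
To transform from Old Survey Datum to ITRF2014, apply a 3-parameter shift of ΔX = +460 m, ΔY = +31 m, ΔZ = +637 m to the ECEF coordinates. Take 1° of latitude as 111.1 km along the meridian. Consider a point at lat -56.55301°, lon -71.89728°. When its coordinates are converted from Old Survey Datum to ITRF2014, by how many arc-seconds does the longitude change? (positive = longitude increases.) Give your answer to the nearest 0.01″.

sin φ = -0.834396, cos φ = 0.551165, sin λ = -0.950501, cos λ = 0.310722.
East component: ΔE = −sin λ·ΔX + cos λ·ΔY = −(-0.950501)(460) + (0.310722)(31) = 446.86 m.
1° of latitude spans 111100 m; at latitude φ, 1° of longitude spans that × cos φ = 61234.5 m, so Δλ = 446.86 / 61234.5 × 3600 = 26.271″.

Δλ = 26.27″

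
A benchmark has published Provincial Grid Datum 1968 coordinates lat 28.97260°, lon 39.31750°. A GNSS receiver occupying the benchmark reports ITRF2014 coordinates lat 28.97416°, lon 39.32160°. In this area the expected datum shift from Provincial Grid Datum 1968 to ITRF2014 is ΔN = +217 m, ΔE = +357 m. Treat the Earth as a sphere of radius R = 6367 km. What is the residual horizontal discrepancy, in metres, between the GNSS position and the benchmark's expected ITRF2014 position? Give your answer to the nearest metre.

60 m

Observed coordinate differences: Δφ = +0.00156°, Δλ = +0.00410°.
Converting to metres (1° lat = 111125 m, cos φ = 0.874851): observed ΔN = 173.4 m, observed ΔE = 398.6 m.
Subtracting the expected shift leaves a residual of 173.4 − (217) = -43.6 m north and 398.6 − (357) = 41.6 m east.
Residual distance = √((-43.6)² + 41.6²) = 60.3 m.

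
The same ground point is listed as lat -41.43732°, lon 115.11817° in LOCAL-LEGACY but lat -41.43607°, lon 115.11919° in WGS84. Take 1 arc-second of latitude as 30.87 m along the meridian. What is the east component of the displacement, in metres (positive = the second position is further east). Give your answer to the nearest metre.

ΔE = 85 m

Δφ = -41.43607° − -41.43732° = +0.00125°; Δλ = 115.11919° − 115.11817° = +0.00102°.
1° of latitude = 3600 × 30.87 = 111132 m.
ΔN = Δφ × 111132 = 138.9 m; ΔE = Δλ × 111132 × cos(-41.43732°) = +0.00102 × 111132 × 0.749680 = 85.0 m.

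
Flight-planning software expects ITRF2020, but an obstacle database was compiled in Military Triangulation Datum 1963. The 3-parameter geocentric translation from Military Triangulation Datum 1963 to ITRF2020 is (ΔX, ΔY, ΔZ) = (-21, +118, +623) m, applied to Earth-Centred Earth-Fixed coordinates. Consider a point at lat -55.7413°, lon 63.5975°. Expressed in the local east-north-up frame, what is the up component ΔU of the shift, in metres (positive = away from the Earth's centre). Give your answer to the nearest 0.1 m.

The local up (radial) axis is (cos φ cos λ, cos φ sin λ, sin φ), giving ΔU = -5.257 + 59.497 − 514.912 = -460.67 m.

ΔU = -460.7 m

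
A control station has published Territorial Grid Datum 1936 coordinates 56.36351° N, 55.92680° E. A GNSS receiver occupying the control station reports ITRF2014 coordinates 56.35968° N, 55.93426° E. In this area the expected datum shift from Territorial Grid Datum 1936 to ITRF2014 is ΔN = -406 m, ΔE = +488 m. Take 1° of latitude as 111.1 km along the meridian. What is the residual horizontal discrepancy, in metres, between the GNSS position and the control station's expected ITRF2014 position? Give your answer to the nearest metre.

35 m

Observed coordinate differences: Δφ = -0.00383°, Δλ = +0.00746°.
Converting to metres (1° lat = 111100 m, cos φ = 0.553922): observed ΔN = -425.5 m, observed ΔE = 459.1 m.
Subtracting the expected shift leaves a residual of -425.5 − (-406) = -19.5 m north and 459.1 − (488) = -28.9 m east.
Residual distance = √((-19.5)² + (-28.9)²) = 34.9 m.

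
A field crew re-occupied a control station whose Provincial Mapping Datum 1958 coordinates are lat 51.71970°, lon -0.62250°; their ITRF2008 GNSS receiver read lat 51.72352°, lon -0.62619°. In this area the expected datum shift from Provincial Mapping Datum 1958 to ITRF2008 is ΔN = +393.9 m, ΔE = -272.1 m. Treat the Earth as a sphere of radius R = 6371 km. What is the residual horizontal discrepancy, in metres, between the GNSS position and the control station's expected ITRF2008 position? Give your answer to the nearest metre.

36 m

Observed coordinate differences: Δφ = +0.00382°, Δλ = -0.00369°.
Converting to metres (1° lat = 111195 m, cos φ = 0.619509): observed ΔN = 424.8 m, observed ΔE = -254.2 m.
Subtracting the expected shift leaves a residual of 424.8 − (393.9) = 30.9 m north and -254.2 − (-272.1) = 17.9 m east.
Residual distance = √(30.9² + 17.9²) = 35.7 m.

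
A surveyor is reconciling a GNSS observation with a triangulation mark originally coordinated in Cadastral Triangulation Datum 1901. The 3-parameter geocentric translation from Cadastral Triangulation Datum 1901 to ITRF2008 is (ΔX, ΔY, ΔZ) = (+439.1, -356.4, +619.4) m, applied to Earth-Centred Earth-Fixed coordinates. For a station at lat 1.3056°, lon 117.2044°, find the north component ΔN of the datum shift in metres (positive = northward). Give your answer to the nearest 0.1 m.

ΔN = 631.0 m

At φ = 1.3056°, λ = 117.2044°: sin φ = 0.022785, cos φ = 0.999740, sin λ = 0.889381, cos λ = -0.457166.
ΔN = −sin φ cos λ·ΔX − sin φ sin λ·ΔY + cos φ·ΔZ = −(0.022785)(-0.457166)(439.1) − (0.022785)(0.889381)(-356.4) + (0.999740)(619.4) = 631.04 m.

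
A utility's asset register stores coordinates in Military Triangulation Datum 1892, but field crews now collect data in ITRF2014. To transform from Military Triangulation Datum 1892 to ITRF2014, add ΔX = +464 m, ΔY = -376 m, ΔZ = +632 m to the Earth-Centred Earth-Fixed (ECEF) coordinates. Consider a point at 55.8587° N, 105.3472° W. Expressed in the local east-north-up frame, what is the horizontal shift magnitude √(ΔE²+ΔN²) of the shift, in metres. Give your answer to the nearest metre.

At φ = 55.8587°, λ = -105.3472°: sin φ = 0.827656, cos φ = 0.561236, sin λ = -0.964340, cos λ = -0.264668.
ΔE = −sin λ·ΔX + cos λ·ΔY = −(-0.964340)·(464) + (-0.264668)·(-376) = 546.97 m.
ΔN = −sin φ cos λ·ΔX − sin φ sin λ·ΔY + cos φ·ΔZ = −(0.827656)(-0.264668)(464) − (0.827656)(-0.964340)(-376) + (0.561236)(632) = 156.24 m.
Horizontal magnitude = √(ΔE² + ΔN²) = √(546.97² + 156.24²) = 568.85 m.

569 m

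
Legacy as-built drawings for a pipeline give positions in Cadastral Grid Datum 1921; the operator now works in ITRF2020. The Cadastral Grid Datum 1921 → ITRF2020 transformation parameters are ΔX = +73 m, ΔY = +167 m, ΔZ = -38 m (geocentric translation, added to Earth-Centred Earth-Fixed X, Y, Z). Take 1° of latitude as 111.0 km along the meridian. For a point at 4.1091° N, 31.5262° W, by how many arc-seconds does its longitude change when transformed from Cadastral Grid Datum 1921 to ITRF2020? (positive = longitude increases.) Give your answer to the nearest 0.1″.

Δλ = 5.9″

sin φ = 0.071656, cos φ = 0.997429, sin λ = -0.522888, cos λ = 0.852401.
East component: ΔE = −sin λ·ΔX + cos λ·ΔY = −(-0.522888)(73) + (0.852401)(167) = 180.52 m.
1° of latitude spans 111000 m; at latitude φ, 1° of longitude spans that × cos φ = 110714.7 m, so Δλ = 180.52 / 110714.7 × 3600 = 5.870″.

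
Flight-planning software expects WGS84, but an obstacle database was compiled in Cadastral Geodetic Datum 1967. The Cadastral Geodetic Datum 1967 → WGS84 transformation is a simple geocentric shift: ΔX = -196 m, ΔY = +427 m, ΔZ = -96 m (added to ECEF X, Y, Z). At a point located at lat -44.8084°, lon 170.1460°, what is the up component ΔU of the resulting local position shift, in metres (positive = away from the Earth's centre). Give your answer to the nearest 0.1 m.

At φ = -44.8084°, λ = 170.1460°: sin φ = -0.704738, cos φ = 0.709467, sin λ = 0.171138, cos λ = -0.985247.
ΔU = cos φ cos λ·ΔX + cos φ sin λ·ΔY + sin φ·ΔZ = (0.709467)(-0.985247)(-196) + (0.709467)(0.171138)(427) + (-0.704738)(-96) = 256.50 m.

ΔU = 256.5 m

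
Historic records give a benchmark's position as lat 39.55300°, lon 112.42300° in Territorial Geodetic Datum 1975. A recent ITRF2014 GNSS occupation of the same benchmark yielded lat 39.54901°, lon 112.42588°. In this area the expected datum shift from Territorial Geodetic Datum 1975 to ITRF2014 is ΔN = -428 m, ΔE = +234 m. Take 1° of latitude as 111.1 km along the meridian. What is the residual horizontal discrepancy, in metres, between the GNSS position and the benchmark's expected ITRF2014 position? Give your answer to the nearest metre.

20 m

Observed coordinate differences: Δφ = -0.00399°, Δλ = +0.00288°.
Converting to metres (1° lat = 111100 m, cos φ = 0.771036): observed ΔN = -443.3 m, observed ΔE = 246.7 m.
Subtracting the expected shift leaves a residual of -443.3 − (-428) = -15.3 m north and 246.7 − (234) = 12.7 m east.
Residual distance = √((-15.3)² + 12.7²) = 19.9 m.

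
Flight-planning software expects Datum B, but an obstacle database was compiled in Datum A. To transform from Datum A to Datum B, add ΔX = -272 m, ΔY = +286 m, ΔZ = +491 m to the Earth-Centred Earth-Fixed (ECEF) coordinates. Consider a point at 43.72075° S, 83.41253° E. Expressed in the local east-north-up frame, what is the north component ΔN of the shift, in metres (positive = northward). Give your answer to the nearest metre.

The local north axis is (−sin φ cos λ, −sin φ sin λ, cos φ), giving ΔN = -21.566 + 196.362 + 354.854 = 529.65 m.

ΔN = 530 m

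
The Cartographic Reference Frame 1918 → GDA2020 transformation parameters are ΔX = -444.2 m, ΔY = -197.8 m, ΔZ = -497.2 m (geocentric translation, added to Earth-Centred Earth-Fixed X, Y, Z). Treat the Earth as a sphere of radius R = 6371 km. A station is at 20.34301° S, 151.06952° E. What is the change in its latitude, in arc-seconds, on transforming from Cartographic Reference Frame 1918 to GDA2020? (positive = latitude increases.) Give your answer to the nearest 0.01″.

Δφ = -11.79″

sin φ = -0.347640, cos φ = 0.937628, sin λ = 0.483748, cos λ = -0.875207.
North component: ΔN = −sin φ cos λ·ΔX − sin φ sin λ·ΔY + cos φ·ΔZ = −(-0.347640)(-0.875207)(-444.2) − (-0.347640)(0.483748)(-197.8) + (0.937628)(-497.2) = -364.30 m.
1° of latitude spans πR/180 = 111195 m, so Δφ = -364.30 / 111195 × 3600 = -11.794″.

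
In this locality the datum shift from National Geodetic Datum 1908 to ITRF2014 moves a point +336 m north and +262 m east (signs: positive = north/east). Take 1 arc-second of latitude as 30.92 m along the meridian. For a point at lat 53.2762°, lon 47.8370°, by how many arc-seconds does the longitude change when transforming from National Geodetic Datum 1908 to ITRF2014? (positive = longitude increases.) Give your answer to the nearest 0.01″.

At latitude 53.2762°, cos φ = 0.597958.
1″ of longitude at this latitude = 30.92 × cos φ = 18.4889 m, so Δλ = 262.0 / 18.4889 = 14.171″.

Δλ = 14.17″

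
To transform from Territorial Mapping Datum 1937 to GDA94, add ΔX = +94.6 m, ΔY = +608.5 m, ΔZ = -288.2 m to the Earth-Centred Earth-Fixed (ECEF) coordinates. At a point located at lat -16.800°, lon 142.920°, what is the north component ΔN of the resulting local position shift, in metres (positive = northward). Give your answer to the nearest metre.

At φ = -16.800°, λ = 142.920°: sin φ = -0.289032, cos φ = 0.957319, sin λ = 0.602930, cos λ = -0.797794.
ΔN = −sin φ cos λ·ΔX − sin φ sin λ·ΔY + cos φ·ΔZ = −(-0.289032)(-0.797794)(94.6) − (-0.289032)(0.602930)(608.5) + (0.957319)(-288.2) = -191.67 m.

ΔN = -192 m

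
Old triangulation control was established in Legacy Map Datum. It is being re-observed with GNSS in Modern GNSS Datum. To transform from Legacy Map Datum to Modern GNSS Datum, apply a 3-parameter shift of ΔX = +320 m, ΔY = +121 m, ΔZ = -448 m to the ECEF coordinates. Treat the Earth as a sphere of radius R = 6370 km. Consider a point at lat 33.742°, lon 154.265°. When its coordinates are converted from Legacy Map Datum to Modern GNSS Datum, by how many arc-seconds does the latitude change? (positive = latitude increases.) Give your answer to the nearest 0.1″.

sin φ = 0.555454, cos φ = 0.831547, sin λ = 0.434209, cos λ = -0.900812.
North component: ΔN = −sin φ cos λ·ΔX − sin φ sin λ·ΔY + cos φ·ΔZ = −(0.555454)(-0.900812)(320) − (0.555454)(0.434209)(121) + (0.831547)(-448) = -241.60 m.
1° of latitude spans πR/180 = 111177 m, so Δφ = -241.60 / 111177 × 3600 = -7.823″.

Δφ = -7.8″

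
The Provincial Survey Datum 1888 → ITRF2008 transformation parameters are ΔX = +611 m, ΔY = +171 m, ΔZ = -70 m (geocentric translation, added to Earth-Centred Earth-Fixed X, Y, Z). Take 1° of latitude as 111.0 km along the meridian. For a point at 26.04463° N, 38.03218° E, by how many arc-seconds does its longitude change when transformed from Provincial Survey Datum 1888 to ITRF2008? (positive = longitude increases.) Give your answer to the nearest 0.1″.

Δλ = -8.7″

sin φ = 0.439071, cos φ = 0.898452, sin λ = 0.616104, cos λ = 0.787665.
East component: ΔE = −sin λ·ΔX + cos λ·ΔY = −(0.616104)(611) + (0.787665)(171) = -241.75 m.
1° of latitude spans 111000 m; at latitude φ, 1° of longitude spans that × cos φ = 99728.2 m, so Δλ = -241.75 / 99728.2 × 3600 = -8.727″.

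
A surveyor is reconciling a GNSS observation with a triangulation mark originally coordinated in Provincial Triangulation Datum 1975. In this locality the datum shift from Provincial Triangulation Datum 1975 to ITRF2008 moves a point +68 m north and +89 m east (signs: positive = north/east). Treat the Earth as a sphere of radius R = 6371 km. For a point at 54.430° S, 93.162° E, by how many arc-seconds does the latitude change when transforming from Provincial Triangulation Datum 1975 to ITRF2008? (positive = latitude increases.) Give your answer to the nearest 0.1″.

On a sphere of radius R, 1 rad of latitude = R, so Δφ = ΔN / R = 68.0 / 6371000 = 1.0673e-05 rad = 2.202″.

Δφ = 2.2″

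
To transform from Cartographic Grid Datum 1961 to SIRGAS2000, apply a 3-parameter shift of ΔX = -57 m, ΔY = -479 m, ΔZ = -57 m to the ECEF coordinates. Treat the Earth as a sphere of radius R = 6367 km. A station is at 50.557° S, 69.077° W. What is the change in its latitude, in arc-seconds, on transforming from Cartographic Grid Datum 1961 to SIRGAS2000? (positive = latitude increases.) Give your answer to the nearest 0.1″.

Δφ = 9.5″

sin φ = -0.772257, cos φ = 0.635310, sin λ = -0.934061, cos λ = 0.357113.
North component: ΔN = −sin φ cos λ·ΔX − sin φ sin λ·ΔY + cos φ·ΔZ = −(-0.772257)(0.357113)(-57) − (-0.772257)(-0.934061)(-479) + (0.635310)(-57) = 293.59 m.
1° of latitude spans πR/180 = 111125 m, so Δφ = 293.59 / 111125 × 3600 = 9.511″.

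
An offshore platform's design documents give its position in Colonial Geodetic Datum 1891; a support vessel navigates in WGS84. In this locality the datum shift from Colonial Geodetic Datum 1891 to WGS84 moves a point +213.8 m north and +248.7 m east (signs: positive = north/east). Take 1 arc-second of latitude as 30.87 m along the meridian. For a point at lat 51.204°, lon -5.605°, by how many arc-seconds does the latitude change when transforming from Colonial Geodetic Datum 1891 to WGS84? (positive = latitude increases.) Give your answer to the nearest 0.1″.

1″ of latitude = 30.87 m, so Δφ = 213.8 / 30.87 = 6.926″.

Δφ = 6.9″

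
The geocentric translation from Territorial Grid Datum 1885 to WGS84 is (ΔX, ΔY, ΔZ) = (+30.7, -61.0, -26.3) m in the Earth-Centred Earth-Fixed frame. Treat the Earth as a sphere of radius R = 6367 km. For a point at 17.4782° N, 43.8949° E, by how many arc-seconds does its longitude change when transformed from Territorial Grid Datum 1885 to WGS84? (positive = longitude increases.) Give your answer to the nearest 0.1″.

sin φ = 0.300343, cos φ = 0.953831, sin λ = 0.693338, cos λ = 0.720613.
East component: ΔE = −sin λ·ΔX + cos λ·ΔY = −(0.693338)(30.7) + (0.720613)(-61.0) = -65.24 m.
1° of latitude spans πR/180 = 111125 m; at latitude φ, 1° of longitude spans that × cos φ = 105994.6 m, so Δλ = -65.24 / 105994.6 × 3600 = -2.216″.

Δλ = -2.2″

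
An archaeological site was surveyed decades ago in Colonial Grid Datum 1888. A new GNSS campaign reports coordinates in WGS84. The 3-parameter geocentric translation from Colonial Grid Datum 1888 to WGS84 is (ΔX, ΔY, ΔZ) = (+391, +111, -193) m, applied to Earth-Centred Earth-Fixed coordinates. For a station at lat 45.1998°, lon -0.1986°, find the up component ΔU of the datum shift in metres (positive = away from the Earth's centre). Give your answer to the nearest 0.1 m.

ΔU = 138.3 m

The local up (radial) axis is (cos φ cos λ, cos φ sin λ, sin φ), giving ΔU = 275.511 − 0.271 − 136.947 = 138.29 m.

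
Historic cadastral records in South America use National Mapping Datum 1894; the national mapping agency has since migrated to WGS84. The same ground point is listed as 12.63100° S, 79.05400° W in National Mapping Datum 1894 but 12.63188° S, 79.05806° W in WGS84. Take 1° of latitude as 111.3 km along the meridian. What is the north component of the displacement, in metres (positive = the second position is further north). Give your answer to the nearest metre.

Δφ = -12.63188° − -12.63100° = -0.00088°; Δλ = -79.05806° − -79.05400° = -0.00406°.
ΔN = Δφ × 111300 = -97.9 m; ΔE = Δλ × 111300 × cos(-12.63100°) = -0.00406 × 111300 × 0.975799 = -440.9 m.

ΔN = -98 m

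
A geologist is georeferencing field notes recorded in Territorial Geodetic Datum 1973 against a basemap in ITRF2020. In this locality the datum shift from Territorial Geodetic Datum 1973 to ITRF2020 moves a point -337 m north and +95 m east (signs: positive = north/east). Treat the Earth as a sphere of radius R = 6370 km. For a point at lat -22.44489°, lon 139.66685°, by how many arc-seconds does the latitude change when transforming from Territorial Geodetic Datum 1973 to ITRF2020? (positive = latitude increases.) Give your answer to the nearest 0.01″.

Δφ = -10.91″

On a sphere of radius R, 1 rad of latitude = R, so Δφ = ΔN / R = -337.0 / 6370000 = -5.2904e-05 rad = -10.912″.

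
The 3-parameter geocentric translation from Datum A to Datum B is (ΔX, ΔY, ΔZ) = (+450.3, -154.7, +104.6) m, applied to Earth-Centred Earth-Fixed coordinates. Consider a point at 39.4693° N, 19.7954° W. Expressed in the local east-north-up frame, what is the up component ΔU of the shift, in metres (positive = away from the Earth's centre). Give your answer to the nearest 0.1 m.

The local up (radial) axis is (cos φ cos λ, cos φ sin λ, sin φ), giving ΔU = 327.075 + 40.444 + 66.491 = 434.01 m.

ΔU = 434.0 m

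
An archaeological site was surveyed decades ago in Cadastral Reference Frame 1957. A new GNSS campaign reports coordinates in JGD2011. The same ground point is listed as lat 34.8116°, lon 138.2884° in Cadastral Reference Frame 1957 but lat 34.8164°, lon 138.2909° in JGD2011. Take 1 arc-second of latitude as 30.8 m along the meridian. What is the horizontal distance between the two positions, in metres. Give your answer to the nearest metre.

Δφ = 34.8164° − 34.8116° = +0.0048°; Δλ = 138.2909° − 138.2884° = +0.0025°.
1° of latitude = 3600 × 30.80 = 110880 m.
ΔN = Δφ × 110880 = 532.2 m; ΔE = Δλ × 110880 × cos(34.8116°) = +0.0025 × 110880 × 0.821034 = 227.6 m.
Distance = √(ΔE² + ΔN²) = √(227.6² + 532.2²) = 578.8 m.

579 m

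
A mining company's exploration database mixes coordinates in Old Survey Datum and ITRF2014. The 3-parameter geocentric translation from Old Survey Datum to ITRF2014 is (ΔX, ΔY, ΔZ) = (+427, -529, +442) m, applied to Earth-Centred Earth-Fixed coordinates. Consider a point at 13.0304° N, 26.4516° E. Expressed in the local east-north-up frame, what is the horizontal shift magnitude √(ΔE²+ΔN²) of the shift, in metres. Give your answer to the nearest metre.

At φ = 13.0304°, λ = 26.4516°: sin φ = 0.225468, cos φ = 0.974251, sin λ = 0.445442, cos λ = 0.895311.
ΔE = −sin λ·ΔX + cos λ·ΔY = −(0.445442)·(427) + (0.895311)·(-529) = -663.82 m.
ΔN = −sin φ cos λ·ΔX − sin φ sin λ·ΔY + cos φ·ΔZ = −(0.225468)(0.895311)(427) − (0.225468)(0.445442)(-529) + (0.974251)(442) = 397.55 m.
Horizontal magnitude = √(ΔE² + ΔN²) = √((-663.82)² + 397.55²) = 773.76 m.

774 m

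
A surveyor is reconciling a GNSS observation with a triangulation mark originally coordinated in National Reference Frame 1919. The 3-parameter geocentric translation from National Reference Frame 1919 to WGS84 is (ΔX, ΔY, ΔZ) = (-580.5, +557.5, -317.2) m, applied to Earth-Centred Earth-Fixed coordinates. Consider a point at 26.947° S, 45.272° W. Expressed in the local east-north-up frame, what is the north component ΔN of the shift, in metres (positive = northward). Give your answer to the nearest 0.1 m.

The local north axis is (−sin φ cos λ, −sin φ sin λ, cos φ), giving ΔN = -185.128 − 179.490 − 282.760 = -647.38 m.

ΔN = -647.4 m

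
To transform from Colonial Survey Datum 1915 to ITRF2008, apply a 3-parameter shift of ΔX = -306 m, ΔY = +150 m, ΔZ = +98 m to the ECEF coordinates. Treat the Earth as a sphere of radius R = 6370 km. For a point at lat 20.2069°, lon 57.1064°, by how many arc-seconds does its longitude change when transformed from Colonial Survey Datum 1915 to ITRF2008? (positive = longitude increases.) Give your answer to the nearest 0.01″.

Δλ = 11.68″

sin φ = 0.345411, cos φ = 0.938451, sin λ = 0.839681, cos λ = 0.543081.
East component: ΔE = −sin λ·ΔX + cos λ·ΔY = −(0.839681)(-306) + (0.543081)(150) = 338.40 m.
1° of latitude spans πR/180 = 111177 m; at latitude φ, 1° of longitude spans that × cos φ = 104334.7 m, so Δλ = 338.40 / 104334.7 × 3600 = 11.676″.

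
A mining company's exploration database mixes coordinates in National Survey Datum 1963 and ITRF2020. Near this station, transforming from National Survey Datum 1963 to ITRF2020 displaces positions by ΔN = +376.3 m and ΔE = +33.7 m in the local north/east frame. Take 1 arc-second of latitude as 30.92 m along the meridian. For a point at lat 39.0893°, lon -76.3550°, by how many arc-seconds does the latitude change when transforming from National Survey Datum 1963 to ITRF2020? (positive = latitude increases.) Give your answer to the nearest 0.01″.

Δφ = 12.17″

1″ of latitude = 30.92 m, so Δφ = 376.3 / 30.92 = 12.170″.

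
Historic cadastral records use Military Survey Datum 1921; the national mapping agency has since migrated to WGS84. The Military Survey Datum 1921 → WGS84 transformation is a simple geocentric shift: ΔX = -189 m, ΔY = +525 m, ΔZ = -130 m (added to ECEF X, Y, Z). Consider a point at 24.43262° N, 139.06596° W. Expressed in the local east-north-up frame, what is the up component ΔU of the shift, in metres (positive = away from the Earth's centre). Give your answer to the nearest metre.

The local up (radial) axis is (cos φ cos λ, cos φ sin λ, sin φ), giving ΔU = 129.996 − 313.171 − 53.771 = -236.95 m.

ΔU = -237 m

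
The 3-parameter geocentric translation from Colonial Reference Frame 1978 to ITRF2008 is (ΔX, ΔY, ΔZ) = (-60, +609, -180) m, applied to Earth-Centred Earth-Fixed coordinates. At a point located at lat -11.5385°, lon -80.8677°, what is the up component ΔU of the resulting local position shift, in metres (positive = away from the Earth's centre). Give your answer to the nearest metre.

At φ = -11.5385°, λ = -80.8677°: sin φ = -0.200026, cos φ = 0.979791, sin λ = -0.987324, cos λ = 0.158715.
ΔU = cos φ cos λ·ΔX + cos φ sin λ·ΔY + sin φ·ΔZ = (0.979791)(0.158715)(-60) + (0.979791)(-0.987324)(609) + (-0.200026)(-180) = -562.45 m.

ΔU = -562 m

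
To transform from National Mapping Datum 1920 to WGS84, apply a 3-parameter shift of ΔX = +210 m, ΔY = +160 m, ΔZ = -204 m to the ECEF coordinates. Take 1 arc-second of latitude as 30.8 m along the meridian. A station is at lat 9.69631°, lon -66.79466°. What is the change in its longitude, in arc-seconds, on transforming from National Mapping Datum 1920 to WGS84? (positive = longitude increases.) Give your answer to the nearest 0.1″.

Δλ = 8.4″

sin φ = 0.168426, cos φ = 0.985714, sin λ = -0.919099, cos λ = 0.394028.
East component: ΔE = −sin λ·ΔX + cos λ·ΔY = −(-0.919099)(210) + (0.394028)(160) = 256.06 m.
1° of latitude spans 3600 × 30.80 = 110880 m; at latitude φ, 1° of longitude spans that × cos φ = 109296.0 m, so Δλ = 256.06 / 109296.0 × 3600 = 8.434″.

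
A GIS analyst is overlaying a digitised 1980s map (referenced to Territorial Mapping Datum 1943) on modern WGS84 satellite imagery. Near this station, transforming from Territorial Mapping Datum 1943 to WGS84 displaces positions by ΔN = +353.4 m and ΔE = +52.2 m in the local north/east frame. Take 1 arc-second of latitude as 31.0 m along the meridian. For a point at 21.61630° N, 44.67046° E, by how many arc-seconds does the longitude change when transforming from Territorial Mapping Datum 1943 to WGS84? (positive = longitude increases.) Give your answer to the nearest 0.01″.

At latitude 21.61630°, cos φ = 0.929672.
1″ of longitude at this latitude = 31.00 × cos φ = 28.8198 m, so Δλ = 52.2 / 28.8198 = 1.811″.

Δλ = 1.81″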